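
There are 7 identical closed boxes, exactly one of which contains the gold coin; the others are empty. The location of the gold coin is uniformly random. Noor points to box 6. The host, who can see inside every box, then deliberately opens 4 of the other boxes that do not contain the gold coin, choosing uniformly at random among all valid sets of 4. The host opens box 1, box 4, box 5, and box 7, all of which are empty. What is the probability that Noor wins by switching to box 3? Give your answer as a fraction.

3/7

Condition on the true location of the gold coin.
If it is in any of boxes 1, 4, 5, and 7 (prior 1/7 each): that box was opened and seen not to hold the prize — ruled out; weight (1/7)·0 = 0 each.
If it is in either of boxes 2 and 3 (prior 1/7 each): the host has 5 equally likely choices, so probability 1/5; weight (1/7)·(1/5) = 1/35 each.
If it is in box 6 (prior 1/7): the host has 15 equally likely choices, so probability 1/15; weight (1/7)·(1/15) = 1/105.
The weights sum to 1/15.
So P(the gold coin in box 3 | the host opened box 1, box 4, box 5, and box 7) = (1/35) / (1/15) = 3/7.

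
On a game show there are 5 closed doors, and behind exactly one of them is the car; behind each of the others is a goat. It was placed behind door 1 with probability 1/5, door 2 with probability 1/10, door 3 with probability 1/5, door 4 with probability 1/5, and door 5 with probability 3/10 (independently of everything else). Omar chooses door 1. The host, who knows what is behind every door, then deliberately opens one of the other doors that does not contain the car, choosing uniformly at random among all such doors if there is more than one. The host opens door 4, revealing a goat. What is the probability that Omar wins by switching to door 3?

4/15

Consider each possible location of the car in turn.
If it is behind door 1 (prior 1/5): the host has 4 equally likely choices, so probability 1/4; weight (1/5)·(1/4) = 1/20.
If it is behind door 2 (prior 1/10): the host has 3 equally likely choices, so probability 1/3; weight (1/10)·(1/3) = 1/30.
If it is behind door 3 (prior 1/5): the host has 3 equally likely choices, so probability 1/3; weight (1/5)·(1/3) = 1/15.
If it is behind door 4 (prior 1/5): the host opened door 4, so this case is ruled out; weight (1/5)·0 = 0.
If it is behind door 5 (prior 3/10): the host has 3 equally likely choices, so probability 1/3; weight (3/10)·(1/3) = 1/10.
The weights sum to 1/4.
So P(the car behind door 3 | the host opened door 4) = (1/15) / (1/4) = 4/15.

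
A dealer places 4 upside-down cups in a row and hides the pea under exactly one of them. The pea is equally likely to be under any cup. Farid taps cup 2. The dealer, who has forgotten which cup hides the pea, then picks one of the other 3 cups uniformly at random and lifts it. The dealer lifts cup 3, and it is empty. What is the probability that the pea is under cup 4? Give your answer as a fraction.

1/3

Because the dealer chose which cup to lift without knowing where the pea is, the choice is independent of the prize location. Learning that cup 3 does not hold the pea simply rules out that one location and leaves the remaining 3 cups still equally likely by symmetry.
So P(the pea under cup 4) = 1/3.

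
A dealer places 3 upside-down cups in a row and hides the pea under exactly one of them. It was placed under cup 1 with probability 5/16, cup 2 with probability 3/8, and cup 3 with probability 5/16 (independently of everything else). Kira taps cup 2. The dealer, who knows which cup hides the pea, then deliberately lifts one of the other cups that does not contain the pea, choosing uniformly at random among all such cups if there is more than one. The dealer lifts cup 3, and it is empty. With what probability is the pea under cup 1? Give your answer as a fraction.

5/8

Apply Bayes' rule, conditioning on where the pea actually is.
If it is under cup 1 (prior 5/16): the dealer has no choice, probability 1; weight (5/16)·1 = 5/16.
If it is under cup 2 (prior 3/8): the dealer has 2 equally likely choices, so probability 1/2; weight (3/8)·(1/2) = 3/16.
If it is under cup 3 (prior 5/16): the dealer opened cup 3, so this case is ruled out; weight (5/16)·0 = 0.
The weights sum to 1/2.
So P(the pea under cup 1 | the dealer opened cup 3) = (5/16) / (1/2) = 5/8.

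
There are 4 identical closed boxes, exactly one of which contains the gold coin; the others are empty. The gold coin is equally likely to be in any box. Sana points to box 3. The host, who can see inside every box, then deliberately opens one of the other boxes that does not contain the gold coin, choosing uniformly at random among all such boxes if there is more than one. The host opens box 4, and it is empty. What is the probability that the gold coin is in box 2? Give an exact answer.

Condition on the true location of the gold coin.
If it is in either of boxes 1 and 2 (prior 1/4 each): the host has 2 equally likely choices, so probability 1/2; weight (1/4)·(1/2) = 1/8 each.
If it is in box 3 (prior 1/4): the host has 3 equally likely choices, so probability 1/3; weight (1/4)·(1/3) = 1/12.
If it is in box 4 (prior 1/4): the host opened box 4, so this case is ruled out; weight (1/4)·0 = 0.
The weights sum to 1/3.
So P(the gold coin in box 2 | the host opened box 4) = (1/8) / (1/3) = 3/8.

3/8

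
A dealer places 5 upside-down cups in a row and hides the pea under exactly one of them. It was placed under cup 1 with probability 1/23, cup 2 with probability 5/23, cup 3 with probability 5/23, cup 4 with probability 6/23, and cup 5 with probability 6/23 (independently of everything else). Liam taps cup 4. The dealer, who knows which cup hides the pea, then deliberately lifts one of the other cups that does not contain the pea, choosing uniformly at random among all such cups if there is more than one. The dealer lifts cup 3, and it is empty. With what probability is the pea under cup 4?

3/11

Apply Bayes' rule, conditioning on where the pea actually is.
If it is under cup 1 (prior 1/23): the dealer has 3 equally likely choices, so probability 1/3; weight (1/23)·(1/3) = 1/69.
If it is under cup 2 (prior 5/23): the dealer has 3 equally likely choices, so probability 1/3; weight (5/23)·(1/3) = 5/69.
If it is under cup 3 (prior 5/23): the dealer opened cup 3, so this case is ruled out; weight (5/23)·0 = 0.
If it is under cup 4 (prior 6/23): the dealer has 4 equally likely choices, so probability 1/4; weight (6/23)·(1/4) = 3/46.
If it is under cup 5 (prior 6/23): the dealer has 3 equally likely choices, so probability 1/3; weight (6/23)·(1/3) = 2/23.
The weights sum to 11/46.
So P(the pea under cup 4 | the dealer opened cup 3) = (3/46) / (11/46) = 3/11.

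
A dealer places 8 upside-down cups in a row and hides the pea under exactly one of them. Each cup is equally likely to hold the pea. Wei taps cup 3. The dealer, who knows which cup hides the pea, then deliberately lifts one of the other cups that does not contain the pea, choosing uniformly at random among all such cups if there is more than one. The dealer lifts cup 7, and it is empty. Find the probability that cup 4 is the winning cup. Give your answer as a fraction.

Apply Bayes' rule, conditioning on where the pea actually is.
If it is under any of cups 1, 2, 4, 5, 6, and 8 (prior 1/8 each): the dealer has 6 equally likely choices, so probability 1/6; weight (1/8)·(1/6) = 1/48 each.
If it is under cup 3 (prior 1/8): the dealer has 7 equally likely choices, so probability 1/7; weight (1/8)·(1/7) = 1/56.
If it is under cup 7 (prior 1/8): the dealer opened cup 7, so this case is ruled out; weight (1/8)·0 = 0.
The weights sum to 1/7.
So P(the pea under cup 4 | the dealer opened cup 7) = (1/48) / (1/7) = 7/48.

7/48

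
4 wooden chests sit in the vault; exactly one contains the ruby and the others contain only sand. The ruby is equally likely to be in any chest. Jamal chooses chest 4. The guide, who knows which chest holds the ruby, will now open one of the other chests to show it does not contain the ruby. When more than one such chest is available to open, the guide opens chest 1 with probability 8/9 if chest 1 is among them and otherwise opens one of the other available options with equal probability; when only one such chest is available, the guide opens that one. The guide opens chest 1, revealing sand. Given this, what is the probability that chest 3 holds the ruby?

Apply Bayes' rule, conditioning on where the ruby actually is.
If it is in chest 1 (prior 1/4): the guide opened chest 1, so this case is ruled out; weight (1/4)·0 = 0.
If it is in any of chests 2, 3, and 4 (prior 1/4 each): chest 1 is available, opened with probability 8/9; weight (1/4)·(8/9) = 2/9 each.
The weights sum to 2/3.
So P(the ruby in chest 3 | the guide opened chest 1) = (2/9) / (2/3) = 1/3.

1/3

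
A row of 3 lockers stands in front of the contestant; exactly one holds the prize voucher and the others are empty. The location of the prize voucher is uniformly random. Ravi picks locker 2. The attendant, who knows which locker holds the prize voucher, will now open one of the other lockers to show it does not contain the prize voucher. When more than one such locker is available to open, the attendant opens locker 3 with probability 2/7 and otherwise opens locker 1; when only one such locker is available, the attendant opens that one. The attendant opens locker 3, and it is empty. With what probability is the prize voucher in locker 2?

2/9

Apply Bayes' rule, conditioning on where the prize voucher actually is.
If it is in locker 1 (prior 1/3): only locker 3 is available, probability 1; weight (1/3)·1 = 1/3.
If it is in locker 2 (prior 1/3): locker 3 is available, opened with probability 2/7; weight (1/3)·(2/7) = 2/21.
If it is in locker 3 (prior 1/3): the attendant opened locker 3, so this case is ruled out; weight (1/3)·0 = 0.
The weights sum to 3/7.
So P(the prize voucher in locker 2 | the attendant opened locker 3) = (2/21) / (3/7) = 2/9.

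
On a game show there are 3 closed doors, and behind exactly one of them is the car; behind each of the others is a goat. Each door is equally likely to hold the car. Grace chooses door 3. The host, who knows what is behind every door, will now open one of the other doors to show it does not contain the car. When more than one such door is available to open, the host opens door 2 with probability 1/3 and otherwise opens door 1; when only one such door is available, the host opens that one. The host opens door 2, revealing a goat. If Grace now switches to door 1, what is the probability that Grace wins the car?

3/4

Consider each possible location of the car in turn.
If it is behind door 1 (prior 1/3): only door 2 is available, probability 1; weight (1/3)·1 = 1/3.
If it is behind door 2 (prior 1/3): the host opened door 2, so this case is ruled out; weight (1/3)·0 = 0.
If it is behind door 3 (prior 1/3): door 2 is available, opened with probability 1/3; weight (1/3)·(1/3) = 1/9.
The weights sum to 4/9.
So P(the car behind door 1 | the host opened door 2) = (1/3) / (4/9) = 3/4.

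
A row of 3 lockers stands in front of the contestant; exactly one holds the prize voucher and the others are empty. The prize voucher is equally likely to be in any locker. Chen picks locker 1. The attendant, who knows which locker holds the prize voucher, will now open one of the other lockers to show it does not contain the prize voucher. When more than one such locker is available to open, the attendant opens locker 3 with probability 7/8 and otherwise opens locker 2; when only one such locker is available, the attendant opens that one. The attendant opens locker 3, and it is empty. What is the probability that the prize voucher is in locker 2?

Condition on the true location of the prize voucher.
If it is in locker 1 (prior 1/3): locker 3 is available, opened with probability 7/8; weight (1/3)·(7/8) = 7/24.
If it is in locker 2 (prior 1/3): only locker 3 is available, probability 1; weight (1/3)·1 = 1/3.
If it is in locker 3 (prior 1/3): the attendant opened locker 3, so this case is ruled out; weight (1/3)·0 = 0.
The weights sum to 5/8.
So P(the prize voucher in locker 2 | the attendant opened locker 3) = (1/3) / (5/8) = 8/15.

8/15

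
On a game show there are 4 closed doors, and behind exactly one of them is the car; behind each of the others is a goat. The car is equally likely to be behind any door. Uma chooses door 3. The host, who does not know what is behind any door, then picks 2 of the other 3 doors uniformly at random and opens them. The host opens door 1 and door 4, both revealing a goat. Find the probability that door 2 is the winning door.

1/2

Because the host chose which doors to open without knowing where the car is, the choice is independent of the prize location. Learning that none of the 2 opened doors holds the car simply rules out those 2 locations and leaves the remaining 2 doors still equally likely by symmetry.
So P(the car behind door 2) = 1/2.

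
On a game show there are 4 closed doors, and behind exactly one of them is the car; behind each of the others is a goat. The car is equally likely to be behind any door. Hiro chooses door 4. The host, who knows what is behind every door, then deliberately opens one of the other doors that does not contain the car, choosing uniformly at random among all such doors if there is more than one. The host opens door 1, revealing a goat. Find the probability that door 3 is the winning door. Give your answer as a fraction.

3/8

Consider each possible location of the car in turn.
If it is behind door 1 (prior 1/4): the host opened door 1, so this case is ruled out; weight (1/4)·0 = 0.
If it is behind either of doors 2 and 3 (prior 1/4 each): the host has 2 equally likely choices, so probability 1/2; weight (1/4)·(1/2) = 1/8 each.
If it is behind door 4 (prior 1/4): the host has 3 equally likely choices, so probability 1/3; weight (1/4)·(1/3) = 1/12.
The weights sum to 1/3.
So P(the car behind door 3 | the host opened door 1) = (1/8) / (1/3) = 3/8.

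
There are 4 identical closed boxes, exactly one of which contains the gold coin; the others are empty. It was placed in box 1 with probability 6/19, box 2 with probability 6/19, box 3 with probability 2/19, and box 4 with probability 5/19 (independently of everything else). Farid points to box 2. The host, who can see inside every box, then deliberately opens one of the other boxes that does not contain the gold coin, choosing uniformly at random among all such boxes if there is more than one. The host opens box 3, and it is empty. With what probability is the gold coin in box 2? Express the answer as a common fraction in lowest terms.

Condition on the true location of the gold coin.
If it is in box 1 (prior 6/19): the host has 2 equally likely choices, so probability 1/2; weight (6/19)·(1/2) = 3/19.
If it is in box 2 (prior 6/19): the host has 3 equally likely choices, so probability 1/3; weight (6/19)·(1/3) = 2/19.
If it is in box 3 (prior 2/19): the host opened box 3, so this case is ruled out; weight (2/19)·0 = 0.
If it is in box 4 (prior 5/19): the host has 2 equally likely choices, so probability 1/2; weight (5/19)·(1/2) = 5/38.
The weights sum to 15/38.
So P(the gold coin in box 2 | the host opened box 3) = (2/19) / (15/38) = 4/15.

4/15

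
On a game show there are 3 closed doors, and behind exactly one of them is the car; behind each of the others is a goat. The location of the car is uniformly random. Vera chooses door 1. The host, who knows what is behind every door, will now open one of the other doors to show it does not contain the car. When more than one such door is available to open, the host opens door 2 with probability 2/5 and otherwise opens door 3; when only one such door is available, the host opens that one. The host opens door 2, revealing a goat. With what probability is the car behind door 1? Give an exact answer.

2/7

Condition on the true location of the car.
If it is behind door 1 (prior 1/3): door 2 is available, opened with probability 2/5; weight (1/3)·(2/5) = 2/15.
If it is behind door 2 (prior 1/3): the host opened door 2, so this case is ruled out; weight (1/3)·0 = 0.
If it is behind door 3 (prior 1/3): only door 2 is available, probability 1; weight (1/3)·1 = 1/3.
The weights sum to 7/15.
So P(the car behind door 1 | the host opened door 2) = (2/15) / (7/15) = 2/7.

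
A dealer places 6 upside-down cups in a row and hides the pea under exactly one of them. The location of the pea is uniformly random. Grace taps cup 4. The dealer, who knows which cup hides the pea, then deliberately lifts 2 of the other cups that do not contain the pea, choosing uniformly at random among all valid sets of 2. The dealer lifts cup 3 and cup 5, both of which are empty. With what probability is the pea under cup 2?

5/18

Condition on the true location of the pea.
If it is under any of cups 1, 2, and 6 (prior 1/6 each): the dealer has 6 equally likely choices, so probability 1/6; weight (1/6)·(1/6) = 1/36 each.
If it is under either of cups 3 and 5 (prior 1/6 each): that cup was opened and seen not to hold the prize — ruled out; weight (1/6)·0 = 0 each.
If it is under cup 4 (prior 1/6): the dealer has 10 equally likely choices, so probability 1/10; weight (1/6)·(1/10) = 1/60.
The weights sum to 1/10.
So P(the pea under cup 2 | the dealer opened cup 3 and cup 5) = (1/36) / (1/10) = 5/18.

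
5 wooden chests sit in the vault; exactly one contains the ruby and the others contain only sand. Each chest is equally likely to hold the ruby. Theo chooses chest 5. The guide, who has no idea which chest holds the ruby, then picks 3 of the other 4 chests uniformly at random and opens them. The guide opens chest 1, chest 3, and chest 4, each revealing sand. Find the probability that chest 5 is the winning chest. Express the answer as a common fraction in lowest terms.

1/2

Apply Bayes' rule, conditioning on where the ruby actually is.
If it is in any of chests 1, 3, and 4 (prior 1/5 each): that chest was opened and seen not to hold the prize — ruled out; weight (1/5)·0 = 0 each.
If it is in either of chests 2 and 5 (prior 1/5 each): the guide picks exactly this set with probability 1/4 regardless, and none is the prize; weight (1/5)·(1/4) = 1/20 each.
The weights sum to 1/10.
So P(the ruby in chest 5 | the guide opened chest 1, chest 3, and chest 4) = (1/20) / (1/10) = 1/2.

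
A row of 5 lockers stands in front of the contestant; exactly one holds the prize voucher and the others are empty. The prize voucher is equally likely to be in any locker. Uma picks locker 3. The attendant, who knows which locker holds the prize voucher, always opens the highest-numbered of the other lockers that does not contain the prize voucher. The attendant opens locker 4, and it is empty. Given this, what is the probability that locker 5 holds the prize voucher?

Consider each possible location of the prize voucher in turn.
If it is in any of lockers 1, 2, and 3 (prior 1/5 each): the attendant would have opened locker 5 instead, probability 0; weight (1/5)·0 = 0 each.
If it is in locker 4 (prior 1/5): the attendant opened locker 4, so this case is ruled out; weight (1/5)·0 = 0.
If it is in locker 5 (prior 1/5): locker 4 is the highest-numbered option available, probability 1; weight (1/5)·1 = 1/5.
The weights sum to 1/5.
So P(the prize voucher in locker 5 | the attendant opened locker 4) = (1/5) / (1/5) = 1.

1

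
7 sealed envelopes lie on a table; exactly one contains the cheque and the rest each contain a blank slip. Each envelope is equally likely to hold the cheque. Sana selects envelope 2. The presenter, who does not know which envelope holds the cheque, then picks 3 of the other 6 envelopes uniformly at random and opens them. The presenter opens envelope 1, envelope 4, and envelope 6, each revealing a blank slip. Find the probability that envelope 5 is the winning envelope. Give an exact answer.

Apply Bayes' rule, conditioning on where the cheque actually is.
If it is in any of envelopes 1, 4, and 6 (prior 1/7 each): that envelope was opened and seen not to hold the prize — ruled out; weight (1/7)·0 = 0 each.
If it is in any of envelopes 2, 3, 5, and 7 (prior 1/7 each): the presenter picks exactly this set with probability 1/20 regardless, and none is the prize; weight (1/7)·(1/20) = 1/140 each.
The weights sum to 1/35.
So P(the cheque in envelope 5 | the presenter opened envelope 1, envelope 4, and envelope 6) = (1/140) / (1/35) = 1/4.

1/4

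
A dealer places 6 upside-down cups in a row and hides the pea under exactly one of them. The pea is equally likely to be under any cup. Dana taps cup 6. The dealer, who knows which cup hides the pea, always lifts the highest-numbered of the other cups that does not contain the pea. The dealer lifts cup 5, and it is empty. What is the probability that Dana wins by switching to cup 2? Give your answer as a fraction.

Consider each possible location of the pea in turn.
If it is under any of cups 1, 2, 3, 4, and 6 (prior 1/6 each): cup 5 is the highest-numbered option available, probability 1; weight (1/6)·1 = 1/6 each.
If it is under cup 5 (prior 1/6): the dealer opened cup 5, so this case is ruled out; weight (1/6)·0 = 0.
The weights sum to 5/6.
So P(the pea under cup 2 | the dealer opened cup 5) = (1/6) / (5/6) = 1/5.

1/5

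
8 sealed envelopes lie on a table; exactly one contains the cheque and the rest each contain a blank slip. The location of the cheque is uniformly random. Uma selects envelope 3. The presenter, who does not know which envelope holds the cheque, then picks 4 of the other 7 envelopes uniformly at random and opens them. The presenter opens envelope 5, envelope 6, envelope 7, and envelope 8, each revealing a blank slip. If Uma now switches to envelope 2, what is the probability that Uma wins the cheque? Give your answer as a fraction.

1/4

Condition on the true location of the cheque.
If it is in any of envelopes 1, 2, 3, and 4 (prior 1/8 each): the presenter picks exactly this set with probability 1/35 regardless, and none is the prize; weight (1/8)·(1/35) = 1/280 each.
If it is in any of envelopes 5, 6, 7, and 8 (prior 1/8 each): that envelope was opened and seen not to hold the prize — ruled out; weight (1/8)·0 = 0 each.
The weights sum to 1/70.
So P(the cheque in envelope 2 | the presenter opened envelope 5, envelope 6, envelope 7, and envelope 8) = (1/280) / (1/70) = 1/4.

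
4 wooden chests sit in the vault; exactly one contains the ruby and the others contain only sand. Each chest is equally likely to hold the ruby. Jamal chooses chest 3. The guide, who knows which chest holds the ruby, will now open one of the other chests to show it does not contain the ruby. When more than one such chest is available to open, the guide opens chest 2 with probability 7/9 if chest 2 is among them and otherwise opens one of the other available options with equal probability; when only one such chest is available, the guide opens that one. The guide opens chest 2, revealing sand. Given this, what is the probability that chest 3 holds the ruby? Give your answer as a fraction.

1/3

Consider each possible location of the ruby in turn.
If it is in any of chests 1, 3, and 4 (prior 1/4 each): chest 2 is available, opened with probability 7/9; weight (1/4)·(7/9) = 7/36 each.
If it is in chest 2 (prior 1/4): the guide opened chest 2, so this case is ruled out; weight (1/4)·0 = 0.
The weights sum to 7/12.
So P(the ruby in chest 3 | the guide opened chest 2) = (7/36) / (7/12) = 1/3.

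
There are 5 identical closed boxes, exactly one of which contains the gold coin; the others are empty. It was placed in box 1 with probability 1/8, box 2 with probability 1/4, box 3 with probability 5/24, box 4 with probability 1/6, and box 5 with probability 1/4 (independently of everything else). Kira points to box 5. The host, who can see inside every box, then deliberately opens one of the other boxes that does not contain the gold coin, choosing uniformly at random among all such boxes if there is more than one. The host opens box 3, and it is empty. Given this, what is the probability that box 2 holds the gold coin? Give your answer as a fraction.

Condition on the true location of the gold coin.
If it is in box 1 (prior 1/8): the host has 3 equally likely choices, so probability 1/3; weight (1/8)·(1/3) = 1/24.
If it is in box 2 (prior 1/4): the host has 3 equally likely choices, so probability 1/3; weight (1/4)·(1/3) = 1/12.
If it is in box 3 (prior 5/24): the host opened box 3, so this case is ruled out; weight (5/24)·0 = 0.
If it is in box 4 (prior 1/6): the host has 3 equally likely choices, so probability 1/3; weight (1/6)·(1/3) = 1/18.
If it is in box 5 (prior 1/4): the host has 4 equally likely choices, so probability 1/4; weight (1/4)·(1/4) = 1/16.
The weights sum to 35/144.
So P(the gold coin in box 2 | the host opened box 3) = (1/12) / (35/144) = 12/35.

12/35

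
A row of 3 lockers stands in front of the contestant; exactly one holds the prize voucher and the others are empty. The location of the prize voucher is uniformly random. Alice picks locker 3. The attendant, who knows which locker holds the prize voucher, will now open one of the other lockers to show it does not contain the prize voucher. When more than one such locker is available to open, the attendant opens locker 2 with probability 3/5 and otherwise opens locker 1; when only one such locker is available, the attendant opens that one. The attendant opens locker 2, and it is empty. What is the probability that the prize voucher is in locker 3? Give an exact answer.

3/8

Consider each possible location of the prize voucher in turn.
If it is in locker 1 (prior 1/3): only locker 2 is available, probability 1; weight (1/3)·1 = 1/3.
If it is in locker 2 (prior 1/3): the attendant opened locker 2, so this case is ruled out; weight (1/3)·0 = 0.
If it is in locker 3 (prior 1/3): locker 2 is available, opened with probability 3/5; weight (1/3)·(3/5) = 1/5.
The weights sum to 8/15.
So P(the prize voucher in locker 3 | the attendant opened locker 2) = (1/5) / (8/15) = 3/8.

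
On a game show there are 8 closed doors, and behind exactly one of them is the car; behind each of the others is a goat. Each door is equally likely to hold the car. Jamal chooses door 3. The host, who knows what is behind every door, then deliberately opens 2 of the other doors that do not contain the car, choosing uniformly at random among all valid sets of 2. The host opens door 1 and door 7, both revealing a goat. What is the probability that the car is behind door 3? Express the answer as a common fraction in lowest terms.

1/8

Condition on the true location of the car.
If it is behind either of doors 1 and 7 (prior 1/8 each): that door was opened and seen not to hold the prize — ruled out; weight (1/8)·0 = 0 each.
If it is behind any of doors 2, 4, 5, 6, and 8 (prior 1/8 each): the host has 15 equally likely choices, so probability 1/15; weight (1/8)·(1/15) = 1/120 each.
If it is behind door 3 (prior 1/8): the host has 21 equally likely choices, so probability 1/21; weight (1/8)·(1/21) = 1/168.
The weights sum to 1/21.
So P(the car behind door 3 | the host opened door 1 and door 7) = (1/168) / (1/21) = 1/8.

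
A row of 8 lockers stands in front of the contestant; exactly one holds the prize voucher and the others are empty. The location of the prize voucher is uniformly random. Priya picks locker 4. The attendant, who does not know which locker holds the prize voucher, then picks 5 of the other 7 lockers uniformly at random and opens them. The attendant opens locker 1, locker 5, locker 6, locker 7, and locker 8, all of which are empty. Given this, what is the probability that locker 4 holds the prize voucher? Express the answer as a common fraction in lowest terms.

1/3

Because the attendant chose which lockers to open without knowing where the prize voucher is, the choice is independent of the prize location. Learning that none of the 5 opened lockers holds the prize voucher simply rules out those 5 locations and leaves the remaining 3 lockers still equally likely by symmetry.
So P(the prize voucher in locker 4) = 1/3.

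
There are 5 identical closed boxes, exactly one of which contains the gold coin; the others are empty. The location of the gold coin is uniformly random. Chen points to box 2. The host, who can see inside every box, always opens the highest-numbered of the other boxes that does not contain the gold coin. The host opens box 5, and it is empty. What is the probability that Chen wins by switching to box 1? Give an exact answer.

1/4

Apply Bayes' rule, conditioning on where the gold coin actually is.
If it is in any of boxes 1, 2, 3, and 4 (prior 1/5 each): box 5 is the highest-numbered option available, probability 1; weight (1/5)·1 = 1/5 each.
If it is in box 5 (prior 1/5): the host opened box 5, so this case is ruled out; weight (1/5)·0 = 0.
The weights sum to 4/5.
So P(the gold coin in box 1 | the host opened box 5) = (1/5) / (4/5) = 1/4.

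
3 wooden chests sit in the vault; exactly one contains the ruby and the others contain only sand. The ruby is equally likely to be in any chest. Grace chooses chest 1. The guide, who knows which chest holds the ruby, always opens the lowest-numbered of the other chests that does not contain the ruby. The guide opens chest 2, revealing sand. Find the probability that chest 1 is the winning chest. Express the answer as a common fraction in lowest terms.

1/2

Apply Bayes' rule, conditioning on where the ruby actually is.
If it is in either of chests 1 and 3 (prior 1/3 each): chest 2 is the lowest-numbered option available, probability 1; weight (1/3)·1 = 1/3 each.
If it is in chest 2 (prior 1/3): the guide opened chest 2, so this case is ruled out; weight (1/3)·0 = 0.
The weights sum to 2/3.
So P(the ruby in chest 1 | the guide opened chest 2) = (1/3) / (2/3) = 1/2.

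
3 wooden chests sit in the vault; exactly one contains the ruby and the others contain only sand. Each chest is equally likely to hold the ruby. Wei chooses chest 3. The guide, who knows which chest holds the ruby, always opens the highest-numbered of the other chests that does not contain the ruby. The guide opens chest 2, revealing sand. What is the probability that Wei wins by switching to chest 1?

Apply Bayes' rule, conditioning on where the ruby actually is.
If it is in either of chests 1 and 3 (prior 1/3 each): chest 2 is the highest-numbered option available, probability 1; weight (1/3)·1 = 1/3 each.
If it is in chest 2 (prior 1/3): the guide opened chest 2, so this case is ruled out; weight (1/3)·0 = 0.
The weights sum to 2/3.
So P(the ruby in chest 1 | the guide opened chest 2) = (1/3) / (2/3) = 1/2.

1/2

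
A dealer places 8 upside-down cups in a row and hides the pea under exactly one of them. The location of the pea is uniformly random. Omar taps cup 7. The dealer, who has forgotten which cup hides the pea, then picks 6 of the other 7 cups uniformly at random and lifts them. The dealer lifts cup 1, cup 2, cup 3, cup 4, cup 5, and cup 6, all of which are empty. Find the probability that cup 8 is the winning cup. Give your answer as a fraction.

1/2

Condition on the true location of the pea.
If it is under any of cups 1, 2, 3, 4, 5, and 6 (prior 1/8 each): that cup was opened and seen not to hold the prize — ruled out; weight (1/8)·0 = 0 each.
If it is under either of cups 7 and 8 (prior 1/8 each): the dealer picks exactly this set with probability 1/7 regardless, and none is the prize; weight (1/8)·(1/7) = 1/56 each.
The weights sum to 1/28.
So P(the pea under cup 8 | the dealer opened cup 1, cup 2, cup 3, cup 4, cup 5, and cup 6) = (1/56) / (1/28) = 1/2.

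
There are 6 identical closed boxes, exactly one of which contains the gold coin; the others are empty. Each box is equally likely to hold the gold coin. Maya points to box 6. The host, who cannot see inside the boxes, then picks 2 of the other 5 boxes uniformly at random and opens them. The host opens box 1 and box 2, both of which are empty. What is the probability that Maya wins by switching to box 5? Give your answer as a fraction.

1/4

Because the host chose which boxes to open without knowing where the gold coin is, the choice is independent of the prize location. Learning that none of the 2 opened boxes holds the gold coin simply rules out those 2 locations and leaves the remaining 4 boxes still equally likely by symmetry.
So P(the gold coin in box 5) = 1/4.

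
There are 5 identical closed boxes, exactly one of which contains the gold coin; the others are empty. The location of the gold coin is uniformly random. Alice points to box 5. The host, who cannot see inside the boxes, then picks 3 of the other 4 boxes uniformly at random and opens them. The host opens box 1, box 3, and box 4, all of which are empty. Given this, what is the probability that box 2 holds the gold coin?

Consider each possible location of the gold coin in turn.
If it is in any of boxes 1, 3, and 4 (prior 1/5 each): that box was opened and seen not to hold the prize — ruled out; weight (1/5)·0 = 0 each.
If it is in either of boxes 2 and 5 (prior 1/5 each): the host picks exactly this set with probability 1/4 regardless, and none is the prize; weight (1/5)·(1/4) = 1/20 each.
The weights sum to 1/10.
So P(the gold coin in box 2 | the host opened box 1, box 3, and box 4) = (1/20) / (1/10) = 1/2.

1/2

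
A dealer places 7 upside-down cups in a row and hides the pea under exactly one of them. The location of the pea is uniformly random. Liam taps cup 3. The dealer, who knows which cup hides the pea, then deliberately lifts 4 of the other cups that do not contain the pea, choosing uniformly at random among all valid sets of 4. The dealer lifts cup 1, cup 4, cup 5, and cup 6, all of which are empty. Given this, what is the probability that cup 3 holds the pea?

1/7

Condition on the true location of the pea.
If it is under any of cups 1, 4, 5, and 6 (prior 1/7 each): that cup was opened and seen not to hold the prize — ruled out; weight (1/7)·0 = 0 each.
If it is under either of cups 2 and 7 (prior 1/7 each): the dealer has 5 equally likely choices, so probability 1/5; weight (1/7)·(1/5) = 1/35 each.
If it is under cup 3 (prior 1/7): the dealer has 15 equally likely choices, so probability 1/15; weight (1/7)·(1/15) = 1/105.
The weights sum to 1/15.
So P(the pea under cup 3 | the dealer opened cup 1, cup 4, cup 5, and cup 6) = (1/105) / (1/15) = 1/7.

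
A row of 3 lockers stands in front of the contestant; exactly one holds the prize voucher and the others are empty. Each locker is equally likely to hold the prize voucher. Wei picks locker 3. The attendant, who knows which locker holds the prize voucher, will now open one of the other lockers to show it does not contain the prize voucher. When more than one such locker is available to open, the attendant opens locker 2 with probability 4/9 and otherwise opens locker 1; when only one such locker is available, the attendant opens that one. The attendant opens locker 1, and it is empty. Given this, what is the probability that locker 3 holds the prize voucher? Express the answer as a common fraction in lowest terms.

Apply Bayes' rule, conditioning on where the prize voucher actually is.
If it is in locker 1 (prior 1/3): the attendant opened locker 1, so this case is ruled out; weight (1/3)·0 = 0.
If it is in locker 2 (prior 1/3): only locker 1 is available, probability 1; weight (1/3)·1 = 1/3.
If it is in locker 3 (prior 1/3): locker 2 is available but not opened, probability 5/9; weight (1/3)·(5/9) = 5/27.
The weights sum to 14/27.
So P(the prize voucher in locker 3 | the attendant opened locker 1) = (5/27) / (14/27) = 5/14.

5/14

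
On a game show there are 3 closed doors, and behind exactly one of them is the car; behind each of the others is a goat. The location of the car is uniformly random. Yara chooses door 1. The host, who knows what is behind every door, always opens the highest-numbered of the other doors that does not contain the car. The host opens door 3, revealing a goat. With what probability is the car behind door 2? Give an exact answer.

1/2

Condition on the true location of the car.
If it is behind either of doors 1 and 2 (prior 1/3 each): door 3 is the highest-numbered option available, probability 1; weight (1/3)·1 = 1/3 each.
If it is behind door 3 (prior 1/3): the host opened door 3, so this case is ruled out; weight (1/3)·0 = 0.
The weights sum to 2/3.
So P(the car behind door 2 | the host opened door 3) = (1/3) / (2/3) = 1/2.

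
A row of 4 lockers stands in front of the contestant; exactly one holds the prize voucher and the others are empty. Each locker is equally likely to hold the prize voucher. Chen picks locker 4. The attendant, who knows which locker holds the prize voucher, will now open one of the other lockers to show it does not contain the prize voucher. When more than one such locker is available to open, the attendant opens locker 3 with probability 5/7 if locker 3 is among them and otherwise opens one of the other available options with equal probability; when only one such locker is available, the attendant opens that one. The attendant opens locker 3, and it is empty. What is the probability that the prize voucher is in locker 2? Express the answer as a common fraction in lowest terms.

1/3

Condition on the true location of the prize voucher.
If it is in any of lockers 1, 2, and 4 (prior 1/4 each): locker 3 is available, opened with probability 5/7; weight (1/4)·(5/7) = 5/28 each.
If it is in locker 3 (prior 1/4): the attendant opened locker 3, so this case is ruled out; weight (1/4)·0 = 0.
The weights sum to 15/28.
So P(the prize voucher in locker 2 | the attendant opened locker 3) = (5/28) / (15/28) = 1/3.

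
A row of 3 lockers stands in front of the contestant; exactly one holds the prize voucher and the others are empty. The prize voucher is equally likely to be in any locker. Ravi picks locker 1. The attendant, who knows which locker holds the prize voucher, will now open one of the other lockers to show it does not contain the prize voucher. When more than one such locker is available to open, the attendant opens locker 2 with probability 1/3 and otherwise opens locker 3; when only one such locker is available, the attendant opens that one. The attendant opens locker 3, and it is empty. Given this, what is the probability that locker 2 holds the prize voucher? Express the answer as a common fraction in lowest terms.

Condition on the true location of the prize voucher.
If it is in locker 1 (prior 1/3): locker 2 is available but not opened, probability 2/3; weight (1/3)·(2/3) = 2/9.
If it is in locker 2 (prior 1/3): only locker 3 is available, probability 1; weight (1/3)·1 = 1/3.
If it is in locker 3 (prior 1/3): the attendant opened locker 3, so this case is ruled out; weight (1/3)·0 = 0.
The weights sum to 5/9.
So P(the prize voucher in locker 2 | the attendant opened locker 3) = (1/3) / (5/9) = 3/5.

3/5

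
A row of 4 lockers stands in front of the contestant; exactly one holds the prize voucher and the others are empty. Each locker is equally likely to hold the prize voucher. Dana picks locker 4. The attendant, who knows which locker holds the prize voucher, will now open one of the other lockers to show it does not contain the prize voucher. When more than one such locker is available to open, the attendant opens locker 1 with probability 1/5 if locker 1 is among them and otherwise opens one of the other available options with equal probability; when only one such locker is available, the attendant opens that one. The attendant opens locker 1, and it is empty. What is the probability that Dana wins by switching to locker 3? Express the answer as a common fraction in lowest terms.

1/3

Apply Bayes' rule, conditioning on where the prize voucher actually is.
If it is in locker 1 (prior 1/4): the attendant opened locker 1, so this case is ruled out; weight (1/4)·0 = 0.
If it is in any of lockers 2, 3, and 4 (prior 1/4 each): locker 1 is available, opened with probability 1/5; weight (1/4)·(1/5) = 1/20 each.
The weights sum to 3/20.
So P(the prize voucher in locker 3 | the attendant opened locker 1) = (1/20) / (3/20) = 1/3.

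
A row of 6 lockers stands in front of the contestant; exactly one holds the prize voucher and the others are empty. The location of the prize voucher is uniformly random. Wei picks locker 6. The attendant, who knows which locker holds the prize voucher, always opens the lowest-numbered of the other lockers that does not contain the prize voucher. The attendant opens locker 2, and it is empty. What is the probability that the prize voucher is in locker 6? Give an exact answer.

Consider each possible location of the prize voucher in turn.
If it is in locker 1 (prior 1/6): locker 2 is the lowest-numbered option available, probability 1; weight (1/6)·1 = 1/6.
If it is in locker 2 (prior 1/6): the attendant opened locker 2, so this case is ruled out; weight (1/6)·0 = 0.
If it is in any of lockers 3, 4, 5, and 6 (prior 1/6 each): the attendant would have opened locker 1 instead, probability 0; weight (1/6)·0 = 0 each.
The weights sum to 1/6.
So P(the prize voucher in locker 6 | the attendant opened locker 2) = 0 / (1/6) = 0.

0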